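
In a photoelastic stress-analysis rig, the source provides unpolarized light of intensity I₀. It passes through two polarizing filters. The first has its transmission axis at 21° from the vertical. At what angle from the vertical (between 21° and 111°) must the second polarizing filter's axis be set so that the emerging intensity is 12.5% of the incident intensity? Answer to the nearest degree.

θ ≈ 81°

Unpolarized light through the first polarizer → I₁ = ½ I₀, now polarized at 21°.
Need I₂/I₀ = 0.125, so cos²(θ − 21°) = 0.125 / 0.5 = 0.25.
θ − 21° = arccos(√0.25) = 60.0°, giving θ ≈ 21 + 60.0 = 81.0°.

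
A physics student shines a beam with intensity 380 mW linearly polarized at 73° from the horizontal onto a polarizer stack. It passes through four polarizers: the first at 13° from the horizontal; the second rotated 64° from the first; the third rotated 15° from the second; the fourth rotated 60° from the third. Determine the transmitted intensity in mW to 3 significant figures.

I₁ = 380 mW · cos²(60°) = 95 mW.
I₂ = I₁ · cos²(64°) = 95 · 0.1922 = 18.26 mW.
I₃ = I₂ · cos²(15°) = 18.26 · 0.933 = 17.03 mW.
I₄ = I₃ · cos²(60°) = 17.03 · 0.25 = 4.258 mW.

I ≈ 4.26 mW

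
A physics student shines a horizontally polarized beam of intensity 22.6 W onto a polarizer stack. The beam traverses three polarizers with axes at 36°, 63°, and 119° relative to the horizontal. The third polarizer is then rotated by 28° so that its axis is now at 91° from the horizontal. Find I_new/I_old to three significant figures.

I_new/I_old ≈ 2.49

Before rotation:
I₁ = I₀ cos²(36° − 0°) = I₀ cos²(36°) = 0.6545 I₀.
I₂ = I₁ cos²(63° − 36°) = 0.6545 I₀ · cos²(27°) = 0.5196 I₀.
I₃ = I₂ cos²(119° − 63°) = 0.5196 I₀ · cos²(56°) = 0.1625 I₀.
After rotation:
I₁ = I₀ cos²(36° − 0°) = I₀ cos²(36°) = 0.6545 I₀.
I₂ = I₁ cos²(63° − 36°) = 0.6545 I₀ · cos²(27°) = 0.5196 I₀.
I₃ = I₂ cos²(91° − 63°) = 0.5196 I₀ · cos²(28°) = 0.4051 I₀.
Ratio = 0.4051 / 0.1625 = 2.493.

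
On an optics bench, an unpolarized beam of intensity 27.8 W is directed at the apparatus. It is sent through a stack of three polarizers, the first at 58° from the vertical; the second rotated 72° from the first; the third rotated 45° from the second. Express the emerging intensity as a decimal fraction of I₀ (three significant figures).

Unpolarized light through the first polarizer → I₁ = 27.8 W/2 = 13.9 W, polarized at 58°.
I₂ = I₁ · cos²(72°) = 13.9 · 0.09549 = 1.327 W.
I₃ = I₂ · cos²(45°) = 1.327 · 0.5 = 0.6637 W.
Transmitted fraction = 0.02387.

I/I₀ ≈ 0.0239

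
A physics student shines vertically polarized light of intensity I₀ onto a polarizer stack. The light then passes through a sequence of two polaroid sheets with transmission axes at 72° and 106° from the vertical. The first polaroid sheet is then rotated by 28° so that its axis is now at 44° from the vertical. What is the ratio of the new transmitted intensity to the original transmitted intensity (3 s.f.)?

Before rotation:
I₁ = I₀ cos²(72° − 0°) = I₀ cos²(72°) = 0.09549 I₀.
I₂ = I₁ cos²(106° − 72°) = 0.09549 I₀ · cos²(34°) = 0.06563 I₀.
After rotation:
I₁ = I₀ cos²(44° − 0°) = I₀ cos²(44°) = 0.5174 I₀.
I₂ = I₁ cos²(106° − 44°) = 0.5174 I₀ · cos²(62°) = 0.114 I₀.
Ratio = 0.114 / 0.06563 = 1.738.

I_new/I_old ≈ 1.74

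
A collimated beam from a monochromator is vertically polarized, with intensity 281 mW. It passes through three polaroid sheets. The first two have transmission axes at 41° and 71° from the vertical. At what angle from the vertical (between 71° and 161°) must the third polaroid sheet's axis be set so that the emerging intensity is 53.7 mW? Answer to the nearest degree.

By Malus's law, I₁ = I₀ cos²(41° − 0°) = I₀ cos²(41°) = 0.5696 I₀.
I₂ = I₁ cos²(71° − 41°) = 0.5696 I₀ · cos²(30°) = 0.4272 I₀.
Target fraction: 53.7 / 281 mW = 0.1911 of I₀.
Need I₃/I₀ = 0.1911, so cos²(θ − 71°) = 0.1911 / 0.4272 = 0.4473.
θ − 71° = arccos(√0.4473) = 48.0°, giving θ ≈ 71 + 48.0 = 119.0°.

θ ≈ 119°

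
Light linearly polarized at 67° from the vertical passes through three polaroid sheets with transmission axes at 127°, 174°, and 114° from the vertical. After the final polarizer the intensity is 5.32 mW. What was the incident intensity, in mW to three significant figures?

I₀ ≈ 183 mW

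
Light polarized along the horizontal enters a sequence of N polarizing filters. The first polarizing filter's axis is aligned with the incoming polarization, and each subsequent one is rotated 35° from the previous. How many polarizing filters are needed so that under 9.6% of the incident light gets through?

N = 7

First polarizer is aligned with the polarization: full transmission.
Each further stage multiplies by cos²(35°) = 0.671.
After N polarizers: T = 0.671^(N−1). Require T < 0.096 ⇒ N−1 > ln(0.096)/ln(0.671) = 5.87, so N−1 ≥ 6 and N = 7.
Check: N=7 gives T = 0.09128 < 0.096; N=6 gives T = 0.136.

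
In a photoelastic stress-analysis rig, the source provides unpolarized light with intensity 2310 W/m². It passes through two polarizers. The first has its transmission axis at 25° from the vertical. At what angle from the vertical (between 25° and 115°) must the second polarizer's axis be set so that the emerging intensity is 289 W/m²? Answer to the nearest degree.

θ ≈ 85°

Unpolarized light through the first polarizer → I₁ = ½ I₀, now polarized at 25°.
Target fraction: 289 / 2310 W/m² = 0.1251 of I₀.
Need I₂/I₀ = 0.1251, so cos²(θ − 25°) = 0.1251 / 0.5 = 0.2502.
θ − 25° = arccos(√0.2502) = 60.0°, giving θ ≈ 25 + 60.0 = 85.0°.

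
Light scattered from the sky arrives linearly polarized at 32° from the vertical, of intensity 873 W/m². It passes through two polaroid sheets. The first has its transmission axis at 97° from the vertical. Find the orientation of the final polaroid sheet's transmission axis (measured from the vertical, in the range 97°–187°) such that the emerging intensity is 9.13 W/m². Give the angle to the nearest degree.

I₁ = I₀ cos²(97° − 32°) = I₀ cos²(65°) = 0.1786 I₀.
Target fraction: 9.13 / 873 W/m² = 0.01046 of I₀.
Need I₂/I₀ = 0.01046, so cos²(θ − 97°) = 0.01046 / 0.1786 = 0.05855.
θ − 97° = arccos(√0.05855) = 76.0°, giving θ ≈ 97 + 76.0 = 173.0°.

θ ≈ 173°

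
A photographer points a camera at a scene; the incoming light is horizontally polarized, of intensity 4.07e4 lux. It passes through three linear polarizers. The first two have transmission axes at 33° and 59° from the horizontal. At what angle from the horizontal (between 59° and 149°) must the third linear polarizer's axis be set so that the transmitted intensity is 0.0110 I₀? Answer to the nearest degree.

θ ≈ 141°

I₁ = I₀ cos²(33° − 0°) = I₀ cos²(33°) = 0.7034 I₀.
I₂ = I₁ cos²(59° − 33°) = 0.7034 I₀ · cos²(26°) = 0.5682 I₀.
Need I₃/I₀ = 0.011, so cos²(θ − 59°) = 0.011 / 0.5682 = 0.01936.
θ − 59° = arccos(√0.01936) = 82.0°, giving θ ≈ 59 + 82.0 = 141.0°.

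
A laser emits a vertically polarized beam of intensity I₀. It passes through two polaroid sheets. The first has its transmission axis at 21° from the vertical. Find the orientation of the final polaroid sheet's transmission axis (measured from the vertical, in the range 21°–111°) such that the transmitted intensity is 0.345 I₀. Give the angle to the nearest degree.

θ ≈ 72°

I₁ = I₀ cos²(21° − 0°) = I₀ cos²(21°) = 0.8716 I₀.
Need I₂/I₀ = 0.345, so cos²(θ − 21°) = 0.345 / 0.8716 = 0.3958.
θ − 21° = arccos(√0.3958) = 51.0°, giving θ ≈ 21 + 51.0 = 72.0°.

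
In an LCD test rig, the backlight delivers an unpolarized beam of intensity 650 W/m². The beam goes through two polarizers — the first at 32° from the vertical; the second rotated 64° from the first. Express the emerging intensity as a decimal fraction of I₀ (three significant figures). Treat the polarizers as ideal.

I/I₀ ≈ 0.0961

Unpolarized light through the first polarizer → I₁ = 650 W/m²/2 = 325 W/m², polarized at 32°.
I₂ = I₁ · cos²(64°) = 325 · 0.1922 = 62.46 W/m².
Transmitted fraction = 0.09608.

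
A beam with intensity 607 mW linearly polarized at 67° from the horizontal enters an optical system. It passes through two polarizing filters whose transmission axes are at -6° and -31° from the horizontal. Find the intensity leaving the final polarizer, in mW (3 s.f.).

I ≈ 42.6 mW

I₁ = 607 mW · cos²(73°) = 51.89 mW.
I₂ = I₁ · cos²(25°) = 51.89 · 0.8214 = 42.62 mW.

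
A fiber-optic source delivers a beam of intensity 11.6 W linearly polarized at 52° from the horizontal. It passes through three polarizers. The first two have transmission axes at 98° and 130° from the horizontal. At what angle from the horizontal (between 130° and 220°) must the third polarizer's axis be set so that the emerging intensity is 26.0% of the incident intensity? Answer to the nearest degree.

θ ≈ 160°

By Malus's law, I₁ = I₀ cos²(98° − 52°) = I₀ cos²(46°) = 0.4826 I₀.
I₂ = I₁ cos²(130° − 98°) = 0.4826 I₀ · cos²(32°) = 0.347 I₀.
Need I₃/I₀ = 0.26, so cos²(θ − 130°) = 0.26 / 0.347 = 0.7492.
θ − 130° = arccos(√0.7492) = 30.1°, giving θ ≈ 130 + 30.1 = 160.1°.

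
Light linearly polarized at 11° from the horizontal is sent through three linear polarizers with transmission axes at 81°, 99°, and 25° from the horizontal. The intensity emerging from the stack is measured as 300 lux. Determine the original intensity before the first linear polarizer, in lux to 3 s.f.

I₀ ≈ 3.73e4 lux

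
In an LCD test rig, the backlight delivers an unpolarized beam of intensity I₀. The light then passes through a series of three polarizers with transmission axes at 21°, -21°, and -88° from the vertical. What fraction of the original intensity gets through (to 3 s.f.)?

≈ 0.0422 I₀

Unpolarized light through the first polarizer → I₁ = ½ I₀, now polarized at 21°.
I₂ = I₁ cos²(-21° − 21°) = 0.5 I₀ · cos²(42°) = 0.2761 I₀.
I₃ = I₂ cos²(-88° + 21°) = 0.2761 I₀ · cos²(67°) = 0.04216 I₀.
Transmitted fraction = 0.04216.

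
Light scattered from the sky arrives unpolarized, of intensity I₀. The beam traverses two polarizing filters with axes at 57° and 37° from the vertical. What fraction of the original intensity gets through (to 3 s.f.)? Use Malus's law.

≈ 0.442 I₀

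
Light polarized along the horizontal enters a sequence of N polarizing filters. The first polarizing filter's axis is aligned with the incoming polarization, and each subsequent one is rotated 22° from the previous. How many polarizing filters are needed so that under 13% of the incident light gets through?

First polarizer is aligned with the polarization: full transmission.
Each further stage multiplies by cos²(22°) = 0.8597.
After N polarizers: T = 0.8597^(N−1). Require T < 0.13 ⇒ N−1 > ln(0.13)/ln(0.8597) = 13.49, so N−1 ≥ 14 and N = 15.
Check: N=15 gives T = 0.1204 < 0.13; N=14 gives T = 0.1401.

N = 15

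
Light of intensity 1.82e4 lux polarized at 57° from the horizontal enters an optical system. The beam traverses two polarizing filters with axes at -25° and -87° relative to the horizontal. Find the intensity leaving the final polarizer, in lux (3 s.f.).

I ≈ 77.7 lux

By Malus's law, I₁ = 1.82e4 lux · cos²(82°) = 352.5 lux.
I₂ = I₁ · cos²(62°) = 352.5 · 0.2204 = 77.7 lux.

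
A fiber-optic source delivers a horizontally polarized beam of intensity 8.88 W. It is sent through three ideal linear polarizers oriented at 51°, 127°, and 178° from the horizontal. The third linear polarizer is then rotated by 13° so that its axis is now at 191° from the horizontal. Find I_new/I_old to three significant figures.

I_new/I_old ≈ 0.485

Before rotation:
I₁ = I₀ cos²(51° − 0°) = I₀ cos²(51°) = 0.396 I₀.
I₂ = I₁ cos²(127° − 51°) = 0.396 I₀ · cos²(76°) = 0.02318 I₀.
I₃ = I₂ cos²(178° − 127°) = 0.02318 I₀ · cos²(51°) = 0.00918 I₀.
After rotation:
I₁ = I₀ cos²(51° − 0°) = I₀ cos²(51°) = 0.396 I₀.
I₂ = I₁ cos²(127° − 51°) = 0.396 I₀ · cos²(76°) = 0.02318 I₀.
I₃ = I₂ cos²(191° − 127°) = 0.02318 I₀ · cos²(64°) = 0.004454 I₀.
Ratio = 0.004454 / 0.00918 = 0.4852.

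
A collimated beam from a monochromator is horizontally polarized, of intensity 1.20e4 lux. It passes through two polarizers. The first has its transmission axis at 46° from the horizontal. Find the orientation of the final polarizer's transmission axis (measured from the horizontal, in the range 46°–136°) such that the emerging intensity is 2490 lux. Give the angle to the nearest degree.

By Malus's law, I₁ = I₀ cos²(46° − 0°) = I₀ cos²(46°) = 0.4826 I₀.
Target fraction: 2490 / 1.20e4 lux = 0.2075 of I₀.
Need I₂/I₀ = 0.2075, so cos²(θ − 46°) = 0.2075 / 0.4826 = 0.43.
θ − 46° = arccos(√0.43) = 49.0°, giving θ ≈ 46 + 49.0 = 95.0°.

θ ≈ 95°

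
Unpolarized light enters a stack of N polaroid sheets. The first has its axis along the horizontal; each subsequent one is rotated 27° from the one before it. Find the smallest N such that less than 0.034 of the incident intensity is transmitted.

First polarizer halves the unpolarized light: factor 1/2.
Each further stage multiplies by cos²(27°) = 0.7939.
After N polarizers: T = 0.5·0.7939^(N−1). Require T < 0.034 ⇒ N−1 > ln(0.034/0.5)/ln(0.7939) = 11.65, so N−1 ≥ 12 and N = 13.
Check: N=13 gives T = 0.03134 < 0.034; N=12 gives T = 0.03948.

N = 13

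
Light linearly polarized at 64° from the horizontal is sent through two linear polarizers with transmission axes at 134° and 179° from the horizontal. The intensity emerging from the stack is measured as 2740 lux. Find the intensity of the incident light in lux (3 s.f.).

I₀ ≈ 4.68e4 lux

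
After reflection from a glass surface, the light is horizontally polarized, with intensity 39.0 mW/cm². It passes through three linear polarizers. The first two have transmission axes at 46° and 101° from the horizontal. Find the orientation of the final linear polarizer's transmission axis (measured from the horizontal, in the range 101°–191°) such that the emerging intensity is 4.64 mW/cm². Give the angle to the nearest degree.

θ ≈ 131°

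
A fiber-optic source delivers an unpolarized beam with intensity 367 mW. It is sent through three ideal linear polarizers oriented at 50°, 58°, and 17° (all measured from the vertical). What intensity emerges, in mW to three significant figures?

I ≈ 102 mW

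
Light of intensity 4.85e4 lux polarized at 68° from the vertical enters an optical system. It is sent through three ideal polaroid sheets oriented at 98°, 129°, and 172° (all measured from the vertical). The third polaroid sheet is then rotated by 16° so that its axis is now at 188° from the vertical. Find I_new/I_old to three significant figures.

Before rotation:
I₁ = I₀ cos²(98° − 68°) = I₀ cos²(30°) = 0.75 I₀.
I₂ = I₁ cos²(129° − 98°) = 0.75 I₀ · cos²(31°) = 0.5511 I₀.
I₃ = I₂ cos²(172° − 129°) = 0.5511 I₀ · cos²(43°) = 0.2947 I₀.
After rotation:
I₁ = I₀ cos²(98° − 68°) = I₀ cos²(30°) = 0.75 I₀.
I₂ = I₁ cos²(129° − 98°) = 0.75 I₀ · cos²(31°) = 0.5511 I₀.
I₃ = I₂ cos²(188° − 129°) = 0.5511 I₀ · cos²(59°) = 0.1462 I₀.
Ratio = 0.1462 / 0.2947 = 0.4959.

I_new/I_old ≈ 0.496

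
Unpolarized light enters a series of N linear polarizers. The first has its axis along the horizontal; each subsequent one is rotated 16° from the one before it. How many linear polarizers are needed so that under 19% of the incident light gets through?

N = 14

First polarizer halves the unpolarized light: factor 1/2.
Each further stage multiplies by cos²(16°) = 0.924.
After N polarizers: T = 0.5·0.924^(N−1). Require T < 0.19 ⇒ N−1 > ln(0.19/0.5)/ln(0.924) = 12.25, so N−1 ≥ 13 and N = 14.
Check: N=14 gives T = 0.179 < 0.19; N=13 gives T = 0.1937.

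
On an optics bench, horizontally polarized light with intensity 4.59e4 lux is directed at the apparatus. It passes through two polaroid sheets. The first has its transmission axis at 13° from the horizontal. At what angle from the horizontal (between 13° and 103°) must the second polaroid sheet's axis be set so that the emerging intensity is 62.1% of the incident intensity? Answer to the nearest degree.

θ ≈ 49°

I₁ = I₀ cos²(13° − 0°) = I₀ cos²(13°) = 0.9494 I₀.
Need I₂/I₀ = 0.621, so cos²(θ − 13°) = 0.621 / 0.9494 = 0.6541.
θ − 13° = arccos(√0.6541) = 36.0°, giving θ ≈ 13 + 36.0 = 49.0°.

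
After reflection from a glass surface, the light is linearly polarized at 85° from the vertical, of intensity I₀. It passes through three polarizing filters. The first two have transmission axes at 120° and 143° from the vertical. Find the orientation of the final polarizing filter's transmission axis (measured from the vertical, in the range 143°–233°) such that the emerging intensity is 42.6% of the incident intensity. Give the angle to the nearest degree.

By Malus's law, I₁ = I₀ cos²(120° − 85°) = I₀ cos²(35°) = 0.671 I₀.
I₂ = I₁ cos²(143° − 120°) = 0.671 I₀ · cos²(23°) = 0.5686 I₀.
Need I₃/I₀ = 0.426, so cos²(θ − 143°) = 0.426 / 0.5686 = 0.7493.
θ − 143° = arccos(√0.7493) = 30.0°, giving θ ≈ 143 + 30.0 = 173.0°.

θ ≈ 173°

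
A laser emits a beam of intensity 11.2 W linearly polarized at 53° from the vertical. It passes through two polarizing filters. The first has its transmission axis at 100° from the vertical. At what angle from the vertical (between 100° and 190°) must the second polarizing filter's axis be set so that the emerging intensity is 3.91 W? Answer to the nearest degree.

θ ≈ 130°

I₁ = I₀ cos²(100° − 53°) = I₀ cos²(47°) = 0.4651 I₀.
Target fraction: 3.91 / 11.2 W = 0.3491 of I₀.
Need I₂/I₀ = 0.3491, so cos²(θ − 100°) = 0.3491 / 0.4651 = 0.7506.
θ − 100° = arccos(√0.7506) = 30.0°, giving θ ≈ 100 + 30.0 = 130.0°.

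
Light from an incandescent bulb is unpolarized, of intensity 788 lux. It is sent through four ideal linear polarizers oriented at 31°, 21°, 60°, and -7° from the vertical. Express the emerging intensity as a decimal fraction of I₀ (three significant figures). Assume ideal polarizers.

I/I₀ ≈ 0.0447

Unpolarized light through the first polarizer → I₁ = 788 lux/2 = 394 lux, polarized at 31°.
I₂ = I₁ · cos²(10°) = 394 · 0.9698 = 382.1 lux.
I₃ = I₂ · cos²(39°) = 382.1 · 0.604 = 230.8 lux.
I₄ = I₃ · cos²(67°) = 230.8 · 0.1527 = 35.23 lux.
Transmitted fraction = 0.04471.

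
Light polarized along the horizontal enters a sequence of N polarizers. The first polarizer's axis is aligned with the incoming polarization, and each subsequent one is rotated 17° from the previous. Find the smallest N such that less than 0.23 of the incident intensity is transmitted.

First polarizer is aligned with the polarization: full transmission.
Each further stage multiplies by cos²(17°) = 0.9145.
After N polarizers: T = 0.9145^(N−1). Require T < 0.23 ⇒ N−1 > ln(0.23)/ln(0.9145) = 16.45, so N−1 ≥ 17 and N = 18.
Check: N=18 gives T = 0.2189 < 0.23; N=17 gives T = 0.2394.

N = 18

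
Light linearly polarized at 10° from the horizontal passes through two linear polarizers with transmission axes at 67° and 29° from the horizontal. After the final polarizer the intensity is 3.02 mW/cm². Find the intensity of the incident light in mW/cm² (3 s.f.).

I₁ = I₀ cos²(67° − 10°) = I₀ cos²(57°) = 0.2966 I₀.
I₂ = I₁ cos²(29° − 67°) = 0.2966 I₀ · cos²(38°) = 0.1842 I₀.
So 3.02 mW/cm² = 0.1842 I₀, giving I₀ = 3.02/0.1842 = 16.4 mW/cm².

I₀ ≈ 16.4 mW/cm²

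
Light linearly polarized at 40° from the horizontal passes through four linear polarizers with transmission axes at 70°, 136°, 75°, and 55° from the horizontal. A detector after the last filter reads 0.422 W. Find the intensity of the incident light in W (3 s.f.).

By Malus's law, I₁ = I₀ cos²(70° − 40°) = I₀ cos²(30°) = 0.75 I₀.
I₂ = I₁ cos²(136° − 70°) = 0.75 I₀ · cos²(66°) = 0.1241 I₀.
I₃ = I₂ cos²(75° − 136°) = 0.1241 I₀ · cos²(61°) = 0.02916 I₀.
I₄ = I₃ cos²(55° − 75°) = 0.02916 I₀ · cos²(20°) = 0.02575 I₀.
So 0.422 W = 0.02575 I₀, giving I₀ = 0.422/0.02575 = 16.39 W.

I₀ ≈ 16.4 W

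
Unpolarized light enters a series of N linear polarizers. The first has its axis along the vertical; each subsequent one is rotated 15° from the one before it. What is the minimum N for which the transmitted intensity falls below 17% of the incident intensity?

First polarizer halves the unpolarized light: factor 1/2.
Each further stage multiplies by cos²(15°) = 0.933.
After N polarizers: T = 0.5·0.933^(N−1). Require T < 0.17 ⇒ N−1 > ln(0.17/0.5)/ln(0.933) = 15.56, so N−1 ≥ 16 and N = 17.
Check: N=17 gives T = 0.1649 < 0.17; N=16 gives T = 0.1767.

N = 17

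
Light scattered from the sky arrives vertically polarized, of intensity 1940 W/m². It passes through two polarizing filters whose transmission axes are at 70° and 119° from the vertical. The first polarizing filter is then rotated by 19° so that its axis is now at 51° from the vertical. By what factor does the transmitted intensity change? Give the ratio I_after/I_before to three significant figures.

Before rotation:
By Malus's law, I₁ = I₀ cos²(70° − 0°) = I₀ cos²(70°) = 0.117 I₀.
I₂ = I₁ cos²(119° − 70°) = 0.117 I₀ · cos²(49°) = 0.05035 I₀.
After rotation:
I₁ = I₀ cos²(51° − 0°) = I₀ cos²(51°) = 0.396 I₀.
I₂ = I₁ cos²(119° − 51°) = 0.396 I₀ · cos²(68°) = 0.05558 I₀.
Ratio = 0.05558 / 0.05035 = 1.104.

I_new/I_old ≈ 1.10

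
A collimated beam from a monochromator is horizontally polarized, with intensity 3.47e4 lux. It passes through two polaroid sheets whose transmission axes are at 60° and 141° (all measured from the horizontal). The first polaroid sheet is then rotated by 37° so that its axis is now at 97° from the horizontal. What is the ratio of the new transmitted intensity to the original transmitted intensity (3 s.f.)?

Before rotation:
By Malus's law, I₁ = I₀ cos²(60° − 0°) = I₀ cos²(60°) = 0.25 I₀.
I₂ = I₁ cos²(141° − 60°) = 0.25 I₀ · cos²(81°) = 0.006118 I₀.
After rotation:
I₁ = I₀ cos²(97° − 0°) = I₀ cos²(83°) = 0.01485 I₀.
I₂ = I₁ cos²(141° − 97°) = 0.01485 I₀ · cos²(44°) = 0.007685 I₀.
Ratio = 0.007685 / 0.006118 = 1.256.

I_new/I_old ≈ 1.26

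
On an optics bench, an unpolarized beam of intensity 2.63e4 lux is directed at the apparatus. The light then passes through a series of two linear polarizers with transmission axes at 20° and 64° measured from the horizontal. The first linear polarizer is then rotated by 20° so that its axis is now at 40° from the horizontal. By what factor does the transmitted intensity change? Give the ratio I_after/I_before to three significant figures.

I_new/I_old ≈ 1.61

Before rotation:
Unpolarized light through the first polarizer → I₁ = ½ I₀, now polarized at 20°.
I₂ = I₁ cos²(64° − 20°) = 0.5 I₀ · cos²(44°) = 0.2587 I₀.
After rotation:
Unpolarized light through the first polarizer → I₁ = ½ I₀, now polarized at 40°.
I₂ = I₁ cos²(64° − 40°) = 0.5 I₀ · cos²(24°) = 0.4173 I₀.
Ratio = 0.4173 / 0.2587 = 1.613.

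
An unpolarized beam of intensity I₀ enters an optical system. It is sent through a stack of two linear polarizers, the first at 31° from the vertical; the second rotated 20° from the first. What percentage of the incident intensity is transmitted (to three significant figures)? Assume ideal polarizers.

Unpolarized light through the first polarizer → I₁ = ½ I₀, now polarized at 31°.
I₂ = I₁ cos²(20°) = 0.5 · 0.883 I₀ = 0.4415 I₀.
That is 44.15% of the incident intensity.

≈ 44.2%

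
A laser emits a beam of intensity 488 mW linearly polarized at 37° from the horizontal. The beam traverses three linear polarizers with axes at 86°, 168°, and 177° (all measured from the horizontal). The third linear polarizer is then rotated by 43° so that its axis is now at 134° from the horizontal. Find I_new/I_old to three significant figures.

I_new/I_old ≈ 0.705

Before rotation:
I₁ = I₀ cos²(86° − 37°) = I₀ cos²(49°) = 0.4304 I₀.
I₂ = I₁ cos²(168° − 86°) = 0.4304 I₀ · cos²(82°) = 0.008337 I₀.
I₃ = I₂ cos²(177° − 168°) = 0.008337 I₀ · cos²(9°) = 0.008133 I₀.
After rotation:
I₁ = I₀ cos²(86° − 37°) = I₀ cos²(49°) = 0.4304 I₀.
I₂ = I₁ cos²(168° − 86°) = 0.4304 I₀ · cos²(82°) = 0.008337 I₀.
I₃ = I₂ cos²(134° − 168°) = 0.008337 I₀ · cos²(34°) = 0.00573 I₀.
Ratio = 0.00573 / 0.008133 = 0.7045.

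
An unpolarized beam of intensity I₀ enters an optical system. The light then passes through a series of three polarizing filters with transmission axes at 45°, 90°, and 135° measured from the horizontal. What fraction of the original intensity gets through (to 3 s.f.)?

≈ 0.125 I₀

Unpolarized light through the first polarizer → I₁ = ½ I₀, now polarized at 45°.
I₂ = I₁ cos²(90° − 45°) = 0.5 I₀ · cos²(45°) = 0.25 I₀.
I₃ = I₂ cos²(135° − 90°) = 0.25 I₀ · cos²(45°) = 0.125 I₀.
Transmitted fraction = 0.125.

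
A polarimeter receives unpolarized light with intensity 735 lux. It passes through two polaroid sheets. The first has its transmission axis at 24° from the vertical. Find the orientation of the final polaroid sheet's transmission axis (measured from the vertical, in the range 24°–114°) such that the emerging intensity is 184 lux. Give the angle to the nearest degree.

Unpolarized light through the first polarizer → I₁ = ½ I₀, now polarized at 24°.
Target fraction: 184 / 735 lux = 0.2503 of I₀.
Need I₂/I₀ = 0.2503, so cos²(θ − 24°) = 0.2503 / 0.5 = 0.5007.
θ − 24° = arccos(√0.5007) = 45.0°, giving θ ≈ 24 + 45.0 = 69.0°.

θ ≈ 69°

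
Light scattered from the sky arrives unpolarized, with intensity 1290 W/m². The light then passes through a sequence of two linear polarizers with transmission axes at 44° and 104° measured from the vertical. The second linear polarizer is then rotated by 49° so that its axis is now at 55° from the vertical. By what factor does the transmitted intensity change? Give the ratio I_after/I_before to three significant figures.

Before rotation:
Unpolarized light through the first polarizer → I₁ = ½ I₀, now polarized at 44°.
I₂ = I₁ cos²(104° − 44°) = 0.5 I₀ · cos²(60°) = 0.125 I₀.
After rotation:
Unpolarized light through the first polarizer → I₁ = ½ I₀, now polarized at 44°.
I₂ = I₁ cos²(55° − 44°) = 0.5 I₀ · cos²(11°) = 0.4818 I₀.
Ratio = 0.4818 / 0.125 = 3.854.

I_new/I_old ≈ 3.85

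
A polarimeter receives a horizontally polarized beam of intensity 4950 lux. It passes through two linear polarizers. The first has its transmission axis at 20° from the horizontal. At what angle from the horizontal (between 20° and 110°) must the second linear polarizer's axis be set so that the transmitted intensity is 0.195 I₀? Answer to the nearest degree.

I₁ = I₀ cos²(20° − 0°) = I₀ cos²(20°) = 0.883 I₀.
Need I₂/I₀ = 0.195, so cos²(θ − 20°) = 0.195 / 0.883 = 0.2208.
θ − 20° = arccos(√0.2208) = 62.0°, giving θ ≈ 20 + 62.0 = 82.0°.

θ ≈ 82°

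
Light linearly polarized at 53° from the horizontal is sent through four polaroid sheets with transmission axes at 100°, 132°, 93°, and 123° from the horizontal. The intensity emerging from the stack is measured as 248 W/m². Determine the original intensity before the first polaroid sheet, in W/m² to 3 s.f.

I₀ ≈ 1640 W/m²

I₁ = I₀ cos²(100° − 53°) = I₀ cos²(47°) = 0.4651 I₀.
I₂ = I₁ cos²(132° − 100°) = 0.4651 I₀ · cos²(32°) = 0.3345 I₀.
I₃ = I₂ cos²(93° − 132°) = 0.3345 I₀ · cos²(39°) = 0.202 I₀.
I₄ = I₃ cos²(123° − 93°) = 0.202 I₀ · cos²(30°) = 0.1515 I₀.
So 248 W/m² = 0.1515 I₀, giving I₀ = 248/0.1515 = 1637 W/m².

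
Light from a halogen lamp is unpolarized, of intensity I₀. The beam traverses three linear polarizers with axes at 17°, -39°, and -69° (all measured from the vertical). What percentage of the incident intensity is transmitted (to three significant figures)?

Unpolarized light through the first polarizer → I₁ = ½ I₀, now polarized at 17°.
I₂ = I₁ cos²(-39° − 17°) = 0.5 I₀ · cos²(56°) = 0.1563 I₀.
I₃ = I₂ cos²(-69° + 39°) = 0.1563 I₀ · cos²(30°) = 0.1173 I₀.
That is 11.73% of the incident intensity.

≈ 11.7%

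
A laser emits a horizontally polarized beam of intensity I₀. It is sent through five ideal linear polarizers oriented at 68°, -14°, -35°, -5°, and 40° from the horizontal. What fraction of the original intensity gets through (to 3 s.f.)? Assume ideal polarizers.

≈ 0.000888 I₀

I₁ = I₀ cos²(68° − 0°) = I₀ cos²(68°) = 0.1403 I₀.
I₂ = I₁ cos²(-14° − 68°) = 0.1403 I₀ · cos²(82°) = 0.002718 I₀.
I₃ = I₂ cos²(-35° + 14°) = 0.002718 I₀ · cos²(21°) = 0.002369 I₀.
I₄ = I₃ cos²(-5° + 35°) = 0.002369 I₀ · cos²(30°) = 0.001777 I₀.
I₅ = I₄ cos²(40° + 5°) = 0.001777 I₀ · cos²(45°) = 0.0008884 I₀.
Transmitted fraction = 0.0008884.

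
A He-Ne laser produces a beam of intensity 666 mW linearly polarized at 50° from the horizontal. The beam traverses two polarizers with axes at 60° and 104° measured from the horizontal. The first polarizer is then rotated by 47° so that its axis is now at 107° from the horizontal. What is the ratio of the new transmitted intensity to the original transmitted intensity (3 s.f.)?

Before rotation:
I₁ = I₀ cos²(60° − 50°) = I₀ cos²(10°) = 0.9698 I₀.
I₂ = I₁ cos²(104° − 60°) = 0.9698 I₀ · cos²(44°) = 0.5018 I₀.
After rotation:
I₁ = I₀ cos²(107° − 50°) = I₀ cos²(57°) = 0.2966 I₀.
I₂ = I₁ cos²(104° − 107°) = 0.2966 I₀ · cos²(3°) = 0.2958 I₀.
Ratio = 0.2958 / 0.5018 = 0.5895.

I_new/I_old ≈ 0.589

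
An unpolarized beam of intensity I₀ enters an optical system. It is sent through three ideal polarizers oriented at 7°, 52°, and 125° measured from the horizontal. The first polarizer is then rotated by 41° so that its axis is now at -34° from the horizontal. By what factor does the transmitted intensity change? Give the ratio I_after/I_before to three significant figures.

Before rotation:
Unpolarized light through the first polarizer → I₁ = ½ I₀, now polarized at 7°.
I₂ = I₁ cos²(52° − 7°) = 0.5 I₀ · cos²(45°) = 0.25 I₀.
I₃ = I₂ cos²(125° − 52°) = 0.25 I₀ · cos²(73°) = 0.02137 I₀.
After rotation:
Unpolarized light through the first polarizer → I₁ = ½ I₀, now polarized at -34°.
I₂ = I₁ cos²(52° + 34°) = 0.5 I₀ · cos²(86°) = 0.002433 I₀.
I₃ = I₂ cos²(125° − 52°) = 0.002433 I₀ · cos²(73°) = 0.000208 I₀.
Ratio = 0.000208 / 0.02137 = 0.009732.

I_new/I_old ≈ 0.00973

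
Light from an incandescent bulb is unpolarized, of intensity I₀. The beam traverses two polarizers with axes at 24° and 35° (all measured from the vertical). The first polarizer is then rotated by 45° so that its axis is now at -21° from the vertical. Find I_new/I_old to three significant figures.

I_new/I_old ≈ 0.325

Before rotation:
Unpolarized light through the first polarizer → I₁ = ½ I₀, now polarized at 24°.
I₂ = I₁ cos²(35° − 24°) = 0.5 I₀ · cos²(11°) = 0.4818 I₀.
After rotation:
Unpolarized light through the first polarizer → I₁ = ½ I₀, now polarized at -21°.
I₂ = I₁ cos²(35° + 21°) = 0.5 I₀ · cos²(56°) = 0.1563 I₀.
Ratio = 0.1563 / 0.4818 = 0.3245.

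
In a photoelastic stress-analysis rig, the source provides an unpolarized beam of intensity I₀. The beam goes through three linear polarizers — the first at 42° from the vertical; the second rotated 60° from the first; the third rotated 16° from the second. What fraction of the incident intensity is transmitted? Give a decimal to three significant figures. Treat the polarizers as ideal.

≈ 0.116 I₀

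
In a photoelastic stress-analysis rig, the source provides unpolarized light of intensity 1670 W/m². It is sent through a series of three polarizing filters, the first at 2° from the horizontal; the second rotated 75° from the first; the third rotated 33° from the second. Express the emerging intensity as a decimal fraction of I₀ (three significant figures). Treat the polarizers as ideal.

I/I₀ ≈ 0.0236

Unpolarized light through the first polarizer → I₁ = 1670 W/m²/2 = 835 W/m², polarized at 2°.
I₂ = I₁ · cos²(75°) = 835 · 0.06699 = 55.93 W/m².
I₃ = I₂ · cos²(33°) = 55.93 · 0.7034 = 39.34 W/m².
Transmitted fraction = 0.02356.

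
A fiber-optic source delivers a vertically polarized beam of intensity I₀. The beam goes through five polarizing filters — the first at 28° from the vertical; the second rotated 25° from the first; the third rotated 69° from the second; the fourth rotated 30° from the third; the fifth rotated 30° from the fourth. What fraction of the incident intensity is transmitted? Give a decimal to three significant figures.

≈ 0.0463 I₀

I₁ = I₀ cos²(28° − 0°) = I₀ cos²(28°) = 0.7796 I₀.
I₂ = I₁ cos²(25°) = 0.7796 · 0.8214 I₀ = 0.6404 I₀.
I₃ = I₂ cos²(69°) = 0.6404 · 0.1284 I₀ = 0.08224 I₀.
I₄ = I₃ cos²(30°) = 0.08224 · 0.75 I₀ = 0.06168 I₀.
I₅ = I₄ cos²(30°) = 0.06168 · 0.75 I₀ = 0.04626 I₀.
Transmitted fraction = 0.04626.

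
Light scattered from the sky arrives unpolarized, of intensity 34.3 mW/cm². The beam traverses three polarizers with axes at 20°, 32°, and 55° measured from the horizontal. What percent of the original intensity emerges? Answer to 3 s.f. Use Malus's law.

≈ 40.5%

Unpolarized light through the first polarizer → I₁ = 34.3 mW/cm²/2 = 17.15 mW/cm², polarized at 20°.
I₂ = I₁ · cos²(12°) = 17.15 · 0.9568 = 16.41 mW/cm².
I₃ = I₂ · cos²(23°) = 16.41 · 0.8473 = 13.9 mW/cm².
That is 40.54% of the incident intensity.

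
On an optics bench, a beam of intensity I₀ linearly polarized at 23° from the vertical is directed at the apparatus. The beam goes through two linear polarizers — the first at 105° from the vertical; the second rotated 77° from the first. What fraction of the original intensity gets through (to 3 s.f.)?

I₁ = I₀ cos²(105° − 23°) = I₀ cos²(82°) = 0.01937 I₀.
I₂ = I₁ cos²(77°) = 0.01937 · 0.0506 I₀ = 0.0009801 I₀.
Transmitted fraction = 0.0009801.

≈ 0.000980 I₀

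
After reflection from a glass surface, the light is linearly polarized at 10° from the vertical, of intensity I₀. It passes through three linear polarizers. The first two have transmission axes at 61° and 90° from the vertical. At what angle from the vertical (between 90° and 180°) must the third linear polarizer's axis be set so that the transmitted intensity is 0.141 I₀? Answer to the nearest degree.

θ ≈ 137°

I₁ = I₀ cos²(61° − 10°) = I₀ cos²(51°) = 0.396 I₀.
I₂ = I₁ cos²(90° − 61°) = 0.396 I₀ · cos²(29°) = 0.303 I₀.
Need I₃/I₀ = 0.141, so cos²(θ − 90°) = 0.141 / 0.303 = 0.4654.
θ − 90° = arccos(√0.4654) = 47.0°, giving θ ≈ 90 + 47.0 = 137.0°.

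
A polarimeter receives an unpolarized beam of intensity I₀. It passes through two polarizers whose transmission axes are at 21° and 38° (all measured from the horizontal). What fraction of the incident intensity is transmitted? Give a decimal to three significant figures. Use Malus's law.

≈ 0.457 I₀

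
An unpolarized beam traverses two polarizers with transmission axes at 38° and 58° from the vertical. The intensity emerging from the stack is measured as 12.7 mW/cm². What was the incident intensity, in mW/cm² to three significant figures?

Unpolarized light through the first polarizer → I₁ = ½ I₀, now polarized at 38°.
I₂ = I₁ cos²(58° − 38°) = 0.5 I₀ · cos²(20°) = 0.4415 I₀.
So 12.7 mW/cm² = 0.4415 I₀, giving I₀ = 12.7/0.4415 = 28.76 mW/cm².

I₀ ≈ 28.8 mW/cm²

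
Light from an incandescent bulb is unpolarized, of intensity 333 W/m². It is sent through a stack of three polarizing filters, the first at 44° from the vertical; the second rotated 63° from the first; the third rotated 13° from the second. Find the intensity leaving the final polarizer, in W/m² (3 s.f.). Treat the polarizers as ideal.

I ≈ 32.6 W/m²

Unpolarized light through the first polarizer → I₁ = 333 W/m²/2 = 166.5 W/m², polarized at 44°.
I₂ = I₁ · cos²(63°) = 166.5 · 0.2061 = 34.32 W/m².
I₃ = I₂ · cos²(13°) = 34.32 · 0.9494 = 32.58 W/m².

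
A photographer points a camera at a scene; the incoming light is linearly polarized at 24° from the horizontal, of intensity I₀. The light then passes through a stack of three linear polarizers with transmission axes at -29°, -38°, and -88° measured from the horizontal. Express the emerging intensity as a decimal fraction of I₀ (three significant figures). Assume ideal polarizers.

≈ 0.146 I₀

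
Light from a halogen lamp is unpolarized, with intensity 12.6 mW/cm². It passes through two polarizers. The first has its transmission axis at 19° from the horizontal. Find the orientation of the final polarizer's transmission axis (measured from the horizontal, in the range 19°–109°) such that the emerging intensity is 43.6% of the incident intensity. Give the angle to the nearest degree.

θ ≈ 40°

Unpolarized light through the first polarizer → I₁ = ½ I₀, now polarized at 19°.
Need I₂/I₀ = 0.436, so cos²(θ − 19°) = 0.436 / 0.5 = 0.872.
θ − 19° = arccos(√0.872) = 21.0°, giving θ ≈ 19 + 21.0 = 40.0°.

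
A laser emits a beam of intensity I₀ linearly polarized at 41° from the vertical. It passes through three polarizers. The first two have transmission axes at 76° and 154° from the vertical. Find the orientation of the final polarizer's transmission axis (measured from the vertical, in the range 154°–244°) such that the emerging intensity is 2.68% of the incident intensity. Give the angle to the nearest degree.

I₁ = I₀ cos²(76° − 41°) = I₀ cos²(35°) = 0.671 I₀.
I₂ = I₁ cos²(154° − 76°) = 0.671 I₀ · cos²(78°) = 0.02901 I₀.
Need I₃/I₀ = 0.0268, so cos²(θ − 154°) = 0.0268 / 0.02901 = 0.9239.
θ − 154° = arccos(√0.9239) = 16.0°, giving θ ≈ 154 + 16.0 = 170.0°.

θ ≈ 170°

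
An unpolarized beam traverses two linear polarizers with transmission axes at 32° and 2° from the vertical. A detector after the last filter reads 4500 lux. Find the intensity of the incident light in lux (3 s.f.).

Unpolarized light through the first polarizer → I₁ = ½ I₀, now polarized at 32°.
I₂ = I₁ cos²(2° − 32°) = 0.5 I₀ · cos²(30°) = 0.375 I₀.
So 4500 lux = 0.375 I₀, giving I₀ = 4500/0.375 = 1.2e+04 lux.

I₀ ≈ 1.20e4 lux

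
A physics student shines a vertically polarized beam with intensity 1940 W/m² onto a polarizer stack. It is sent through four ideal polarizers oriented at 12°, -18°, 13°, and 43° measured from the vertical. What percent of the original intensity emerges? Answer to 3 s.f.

I₁ = 1940 W/m² · cos²(12°) = 1856 W/m².
I₂ = I₁ · cos²(30°) = 1856 · 0.75 = 1392 W/m².
I₃ = I₂ · cos²(31°) = 1392 · 0.7347 = 1023 W/m².
I₄ = I₃ · cos²(30°) = 1023 · 0.75 = 767.1 W/m².
That is 39.54% of the incident intensity.

≈ 39.5%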